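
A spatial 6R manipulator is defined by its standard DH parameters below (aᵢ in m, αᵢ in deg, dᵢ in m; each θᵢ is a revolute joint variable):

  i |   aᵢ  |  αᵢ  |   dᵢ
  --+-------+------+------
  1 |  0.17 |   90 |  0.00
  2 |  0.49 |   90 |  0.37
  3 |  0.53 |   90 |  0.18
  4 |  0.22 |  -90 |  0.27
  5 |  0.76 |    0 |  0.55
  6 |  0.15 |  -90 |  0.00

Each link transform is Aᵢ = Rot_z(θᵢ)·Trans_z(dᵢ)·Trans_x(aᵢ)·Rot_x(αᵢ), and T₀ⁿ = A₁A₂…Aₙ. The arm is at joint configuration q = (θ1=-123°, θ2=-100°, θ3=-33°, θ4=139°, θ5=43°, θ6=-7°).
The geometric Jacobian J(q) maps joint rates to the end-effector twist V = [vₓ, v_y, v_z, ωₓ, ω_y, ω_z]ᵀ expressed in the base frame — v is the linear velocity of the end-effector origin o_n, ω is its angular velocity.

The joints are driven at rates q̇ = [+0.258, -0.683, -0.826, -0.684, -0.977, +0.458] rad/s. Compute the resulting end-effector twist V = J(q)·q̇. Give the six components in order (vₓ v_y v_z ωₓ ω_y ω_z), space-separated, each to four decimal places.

o_n = [-0.6586, 0.6913, -0.1821]
J₁: ẑ×o_n = [-0.6913, -0.6586, 0.0000], ω = ẑ
J2: z=[-0.8387, 0.5446, 0.0000] o=[-0.0926, -0.1426, 0.0000] → [-0.0992, -0.1527, -0.3911, -0.8387, 0.5446, 0.0000]
J3: z=[0.5364, 0.8259, 0.1736] o=[-0.3566, 0.1303, -0.4826] → [0.1507, -0.2136, 0.5504, 0.5364, 0.8259, 0.1736]
J4: z=[0.6519, -0.5361, 0.5364] o=[0.0241, 0.1865, -0.8890] → [-0.6497, -0.8270, -0.0369, 0.6519, -0.5361, 0.5364]
J5: z=[-0.7565, -0.5089, 0.4108] o=[0.1885, 0.1899, -0.5820] → [-0.4095, -0.0455, -0.8104, -0.7565, -0.5089, 0.4108]
J6: z=[-0.7565, -0.5089, 0.4108] o=[-0.5947, 0.5623, -0.2243] → [-0.0745, 0.0057, -0.1301, -0.7565, -0.5089, 0.4108]
V = J·q̇ = [0.5753, 0.7235, 0.5699, 0.0765, -0.4234, -0.4655]

0.5753 0.7235 0.5699 0.0765 -0.4234 -0.4655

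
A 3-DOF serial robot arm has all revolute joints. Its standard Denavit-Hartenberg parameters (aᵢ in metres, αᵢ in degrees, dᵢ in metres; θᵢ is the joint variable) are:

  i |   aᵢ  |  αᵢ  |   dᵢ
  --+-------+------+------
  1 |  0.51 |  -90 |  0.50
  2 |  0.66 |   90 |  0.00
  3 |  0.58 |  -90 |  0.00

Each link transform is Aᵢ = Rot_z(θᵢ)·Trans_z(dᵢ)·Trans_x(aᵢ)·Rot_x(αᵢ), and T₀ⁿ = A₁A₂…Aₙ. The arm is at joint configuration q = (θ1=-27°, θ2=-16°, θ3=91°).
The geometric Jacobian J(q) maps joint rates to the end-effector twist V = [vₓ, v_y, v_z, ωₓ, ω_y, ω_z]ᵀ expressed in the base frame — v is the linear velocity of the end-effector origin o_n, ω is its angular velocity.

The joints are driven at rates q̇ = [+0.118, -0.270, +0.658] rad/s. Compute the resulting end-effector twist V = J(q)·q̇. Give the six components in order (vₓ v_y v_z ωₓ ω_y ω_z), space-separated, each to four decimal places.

o_n = [1.2743, 0.0016, 0.6791]
J₁: ẑ×o_n = [-0.0016, 1.2743, 0.0000], ω = ẑ
J2: z=[0.4540, 0.8910, 0.0000] o=[0.4544, -0.2315, 0.5000] → [0.1596, -0.0813, -0.6247, 0.4540, 0.8910, 0.0000]
J3: z=[-0.2456, 0.1251, 0.9613] o=[1.0197, -0.5196, 0.6819] → [-0.5013, 0.2441, -0.1598, -0.2456, 0.1251, 0.9613]
V = J·q̇ = [-0.3731, 0.3329, 0.0635, -0.2842, -0.1582, 0.7505]

-0.3731 0.3329 0.0635 -0.2842 -0.1582 0.7505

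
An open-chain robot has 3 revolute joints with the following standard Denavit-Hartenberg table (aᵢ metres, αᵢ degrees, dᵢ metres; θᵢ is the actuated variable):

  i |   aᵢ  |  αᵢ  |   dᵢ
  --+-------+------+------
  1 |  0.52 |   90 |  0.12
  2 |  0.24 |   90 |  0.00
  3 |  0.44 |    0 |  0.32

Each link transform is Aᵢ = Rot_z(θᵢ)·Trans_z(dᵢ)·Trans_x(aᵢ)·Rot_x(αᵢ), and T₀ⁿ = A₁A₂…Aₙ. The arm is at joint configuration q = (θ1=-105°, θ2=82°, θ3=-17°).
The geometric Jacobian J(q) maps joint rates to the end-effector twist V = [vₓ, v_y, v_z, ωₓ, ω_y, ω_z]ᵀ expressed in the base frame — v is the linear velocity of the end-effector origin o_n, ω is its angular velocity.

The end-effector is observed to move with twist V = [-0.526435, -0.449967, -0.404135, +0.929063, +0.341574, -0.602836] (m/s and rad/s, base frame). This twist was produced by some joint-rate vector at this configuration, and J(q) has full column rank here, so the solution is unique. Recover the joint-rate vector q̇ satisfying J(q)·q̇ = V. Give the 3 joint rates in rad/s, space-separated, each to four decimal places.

o_n = [-0.1161, -0.9305, 0.7298]
J₁: ẑ×o_n = [0.9305, -0.1161, 0.0000], ω = ẑ
J2: z=[-0.9659, 0.2588, 0.0000] o=[-0.1346, -0.5023, 0.1200] → [0.1578, 0.5890, 0.4088, -0.9659, 0.2588, 0.0000]
J3: z=[-0.2563, -0.9565, -0.1392] o=[-0.1432, -0.5345, 0.3577] → [-0.4111, 0.0916, 0.1274, -0.2563, -0.9565, -0.1392]
q̇ = J⁺·V = [-0.6830, -0.8090, -0.5760]

-0.6830 -0.8090 -0.5760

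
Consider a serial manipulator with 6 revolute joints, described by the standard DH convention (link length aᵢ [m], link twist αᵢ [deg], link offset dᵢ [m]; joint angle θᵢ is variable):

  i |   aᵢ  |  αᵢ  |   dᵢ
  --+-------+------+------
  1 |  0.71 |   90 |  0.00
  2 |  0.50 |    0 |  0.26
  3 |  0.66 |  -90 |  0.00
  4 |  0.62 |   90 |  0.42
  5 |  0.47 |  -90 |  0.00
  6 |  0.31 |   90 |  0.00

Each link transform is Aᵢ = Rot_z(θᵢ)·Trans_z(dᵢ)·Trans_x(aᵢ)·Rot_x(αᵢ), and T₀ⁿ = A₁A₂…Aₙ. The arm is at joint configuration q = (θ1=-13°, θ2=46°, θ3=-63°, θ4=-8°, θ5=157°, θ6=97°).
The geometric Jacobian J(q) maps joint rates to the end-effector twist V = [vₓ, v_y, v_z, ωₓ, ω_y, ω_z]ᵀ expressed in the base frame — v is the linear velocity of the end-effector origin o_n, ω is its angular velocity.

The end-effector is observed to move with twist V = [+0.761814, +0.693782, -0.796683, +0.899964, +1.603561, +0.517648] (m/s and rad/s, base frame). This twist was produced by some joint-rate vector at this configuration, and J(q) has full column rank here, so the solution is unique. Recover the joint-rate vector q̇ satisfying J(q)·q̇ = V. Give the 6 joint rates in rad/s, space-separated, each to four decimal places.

0.4580 -0.3150 -0.7120 -0.6610 -0.7970 -0.9440

o_n = [2.0609, -0.4617, 0.6530]
J₁: ẑ×o_n = [0.4617, 2.0609, -0.0000], ω = ẑ
J2: z=[-0.2250, -0.9744, 0.0000] o=[0.6918, -0.1597, 0.0000] → [-0.6363, 0.1469, 1.4020, -0.2250, -0.9744, 0.0000]
J3: z=[-0.2250, -0.9744, 0.0000] o=[0.9717, -0.4912, 0.3597] → [-0.2858, 0.0660, 1.0546, -0.2250, -0.9744, 0.0000]
J4: z=[0.2849, -0.0658, 0.9563] o=[1.5867, -0.6332, 0.1667] → [-0.1960, 0.3150, 0.0800, 0.2849, -0.0658, 0.9563]
J5: z=[-0.3524, -0.9349, 0.0407] o=[2.2591, -0.8769, 0.3888] → [-0.2639, 0.0850, -0.3316, -0.3524, -0.9349, 0.0407]
J6: z=[-0.6105, 0.1968, -0.7672] o=[1.9257, -0.7382, 0.6897] → [0.2049, -0.1262, -0.1954, -0.6105, 0.1968, -0.7672]
q̇ = J⁺·V = [0.4580, -0.3150, -0.7120, -0.6610, -0.7970, -0.9440]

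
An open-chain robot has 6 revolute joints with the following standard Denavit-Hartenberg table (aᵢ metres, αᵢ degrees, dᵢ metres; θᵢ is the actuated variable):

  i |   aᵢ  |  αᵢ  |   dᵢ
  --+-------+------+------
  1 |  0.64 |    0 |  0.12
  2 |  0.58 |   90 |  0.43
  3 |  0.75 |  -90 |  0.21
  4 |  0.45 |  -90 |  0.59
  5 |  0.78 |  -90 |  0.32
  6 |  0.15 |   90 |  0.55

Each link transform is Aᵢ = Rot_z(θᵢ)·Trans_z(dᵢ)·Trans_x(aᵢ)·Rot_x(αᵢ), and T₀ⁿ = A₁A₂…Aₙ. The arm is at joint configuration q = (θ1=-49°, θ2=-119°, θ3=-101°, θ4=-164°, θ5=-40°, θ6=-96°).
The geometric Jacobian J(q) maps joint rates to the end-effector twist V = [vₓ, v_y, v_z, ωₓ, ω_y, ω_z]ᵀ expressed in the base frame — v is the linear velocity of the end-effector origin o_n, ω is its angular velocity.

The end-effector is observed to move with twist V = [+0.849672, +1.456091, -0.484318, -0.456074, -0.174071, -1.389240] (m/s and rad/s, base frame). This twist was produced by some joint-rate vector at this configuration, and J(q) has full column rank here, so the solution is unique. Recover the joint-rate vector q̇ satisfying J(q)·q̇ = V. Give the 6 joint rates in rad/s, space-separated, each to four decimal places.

o_n = [-1.0833, 0.2647, 0.8716]
J₁: ẑ×o_n = [-0.2647, -1.0833, 0.0000], ω = ẑ
J2: z=[0.0000, 0.0000, 1.0000] o=[0.4199, -0.4830, 0.1200] → [-0.7477, -1.5031, 0.0000, 0.0000, 0.0000, 1.0000]
J3: z=[-0.2079, 0.9781, 0.0000] o=[-0.1474, -0.6036, 0.5500] → [0.3146, 0.0669, 0.7348, -0.2079, 0.9781, 0.0000]
J4: z=[-0.9602, -0.2041, -0.1908] o=[-0.0511, -0.3684, -0.1862] → [-0.0951, 1.2126, -0.8186, -0.9602, -0.2041, -0.1908]
J5: z=[-0.1484, 0.9512, -0.2706] o=[-0.7242, -0.3847, 0.1258] → [0.8851, 0.2078, 0.2452, -0.1484, 0.9512, -0.2706]
J6: z=[0.5834, 0.3051, 0.7527] o=[-1.3945, -0.0443, 0.5074] → [-0.1214, 0.0218, 0.0853, 0.5834, 0.3051, 0.7527]
q̇ = J⁺·V = [-0.3220, -0.5110, -0.5580, 0.2180, 0.5890, -0.4720]

-0.3220 -0.5110 -0.5580 0.2180 0.5890 -0.4720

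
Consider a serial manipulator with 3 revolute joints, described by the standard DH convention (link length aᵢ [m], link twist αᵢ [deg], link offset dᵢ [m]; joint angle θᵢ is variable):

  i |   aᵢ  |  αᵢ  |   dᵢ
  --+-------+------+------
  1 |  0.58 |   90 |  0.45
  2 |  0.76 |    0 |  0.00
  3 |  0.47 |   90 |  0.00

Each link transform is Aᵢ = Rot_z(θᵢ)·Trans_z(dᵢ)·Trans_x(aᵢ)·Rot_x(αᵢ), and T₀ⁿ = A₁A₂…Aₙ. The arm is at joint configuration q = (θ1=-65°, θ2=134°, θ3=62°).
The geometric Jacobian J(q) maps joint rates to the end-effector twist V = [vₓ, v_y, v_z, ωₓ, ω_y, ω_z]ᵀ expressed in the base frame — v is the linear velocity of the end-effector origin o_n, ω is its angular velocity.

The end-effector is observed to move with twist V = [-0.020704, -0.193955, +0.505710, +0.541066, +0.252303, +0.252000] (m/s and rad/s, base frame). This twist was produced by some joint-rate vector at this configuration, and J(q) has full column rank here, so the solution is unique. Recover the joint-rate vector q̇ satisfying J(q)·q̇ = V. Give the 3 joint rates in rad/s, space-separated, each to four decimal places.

o_n = [-0.1689, 0.3623, 0.8671]
J₁: ẑ×o_n = [-0.3623, -0.1689, 0.0000], ω = ẑ
J2: z=[-0.9063, -0.4226, 0.0000] o=[0.2451, -0.5257, 0.4500] → [-0.1763, 0.3781, -0.9797, -0.9063, -0.4226, 0.0000]
J3: z=[-0.9063, -0.4226, 0.0000] o=[0.0220, -0.0472, 0.9967] → [0.0548, -0.1174, -0.4518, -0.9063, -0.4226, 0.0000]
q̇ = J⁺·V = [0.2520, -0.4470, -0.1500]

0.2520 -0.4470 -0.1500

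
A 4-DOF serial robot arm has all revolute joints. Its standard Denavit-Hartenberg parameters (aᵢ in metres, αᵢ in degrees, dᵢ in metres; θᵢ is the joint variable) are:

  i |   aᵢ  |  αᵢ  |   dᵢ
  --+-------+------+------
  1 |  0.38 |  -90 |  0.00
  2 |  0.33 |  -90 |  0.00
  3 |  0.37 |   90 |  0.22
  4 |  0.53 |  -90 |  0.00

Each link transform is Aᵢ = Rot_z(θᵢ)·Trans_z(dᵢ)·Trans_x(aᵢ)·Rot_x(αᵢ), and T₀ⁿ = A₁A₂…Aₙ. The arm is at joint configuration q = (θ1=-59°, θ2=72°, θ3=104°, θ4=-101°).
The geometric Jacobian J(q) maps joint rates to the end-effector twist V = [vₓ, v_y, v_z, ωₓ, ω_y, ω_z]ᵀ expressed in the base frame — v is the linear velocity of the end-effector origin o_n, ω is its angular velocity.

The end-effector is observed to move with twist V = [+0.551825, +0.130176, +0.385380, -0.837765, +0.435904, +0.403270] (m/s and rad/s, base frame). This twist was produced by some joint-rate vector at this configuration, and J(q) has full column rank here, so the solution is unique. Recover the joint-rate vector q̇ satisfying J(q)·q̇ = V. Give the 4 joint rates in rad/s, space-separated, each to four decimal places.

o_n = [0.1613, -0.7750, -0.1592]
J₁: ẑ×o_n = [0.7750, 0.1613, -0.0000], ω = ẑ
J2: z=[0.8572, 0.5150, 0.0000] o=[0.1957, -0.3257, 0.0000] → [-0.0820, 0.1365, -0.3674, 0.8572, 0.5150, 0.0000]
J3: z=[-0.4898, 0.8152, -0.3090] o=[0.2482, -0.4131, -0.3138] → [0.0142, 0.1026, 0.2481, -0.4898, 0.8152, -0.3090]
J4: z=[-0.0529, -0.3816, -0.9228] o=[-0.1815, -0.3950, -0.2967] → [-0.4032, -0.3091, 0.1510, -0.0529, -0.3816, -0.9228]
q̇ = J⁺·V = [0.6210, -0.5040, 0.8330, -0.0430]

0.6210 -0.5040 0.8330 -0.0430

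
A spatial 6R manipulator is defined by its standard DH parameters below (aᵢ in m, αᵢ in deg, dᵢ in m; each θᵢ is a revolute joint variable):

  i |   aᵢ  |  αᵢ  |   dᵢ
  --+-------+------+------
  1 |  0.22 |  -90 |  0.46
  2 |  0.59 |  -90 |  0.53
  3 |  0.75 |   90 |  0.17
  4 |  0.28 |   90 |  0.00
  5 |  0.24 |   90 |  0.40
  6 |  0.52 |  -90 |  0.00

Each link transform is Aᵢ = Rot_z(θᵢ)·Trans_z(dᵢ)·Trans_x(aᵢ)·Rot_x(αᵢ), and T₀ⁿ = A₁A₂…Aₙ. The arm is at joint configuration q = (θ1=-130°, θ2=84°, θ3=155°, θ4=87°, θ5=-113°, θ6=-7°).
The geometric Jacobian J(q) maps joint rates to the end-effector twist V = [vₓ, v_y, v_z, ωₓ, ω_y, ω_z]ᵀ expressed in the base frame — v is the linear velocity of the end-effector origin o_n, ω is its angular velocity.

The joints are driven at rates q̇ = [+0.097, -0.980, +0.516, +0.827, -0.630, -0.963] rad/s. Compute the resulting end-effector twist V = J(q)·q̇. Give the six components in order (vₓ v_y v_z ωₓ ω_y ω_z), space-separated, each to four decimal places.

0.8488 0.0030 -0.8248 -0.0064 1.7693 -0.7676

o_n = [0.5302, -0.4604, 1.1297]
J₁: ẑ×o_n = [0.4604, 0.5302, -0.0000], ω = ẑ
J2: z=[0.7660, -0.6428, 0.0000] o=[-0.1414, -0.1685, 0.4600] → [-0.4305, -0.5130, 0.2081, 0.7660, -0.6428, 0.0000]
J3: z=[0.6393, 0.7618, -0.1045] o=[0.2249, -0.5565, -0.1268] → [0.9673, -0.8351, -0.1712, 0.6393, 0.7618, -0.1045]
J4: z=[-0.7227, 0.5487, -0.4203] o=[0.1365, -0.1688, 0.5315] → [0.2057, 0.2669, -0.0053, -0.7227, 0.5487, -0.4203]
J5: z=[-0.2959, 0.3039, 0.9056] o=[0.3114, 0.0493, 0.5154] → [0.6483, 0.3800, 0.0844, -0.2959, 0.3039, 0.9056]
J6: z=[-0.8573, -0.5025, -0.1116] o=[0.2941, -0.0234, 0.9759] → [-0.1261, 0.1055, 0.4933, -0.8573, -0.5025, -0.1116]
V = J·q̇ = [0.8488, 0.0030, -0.8248, -0.0064, 1.7693, -0.7676]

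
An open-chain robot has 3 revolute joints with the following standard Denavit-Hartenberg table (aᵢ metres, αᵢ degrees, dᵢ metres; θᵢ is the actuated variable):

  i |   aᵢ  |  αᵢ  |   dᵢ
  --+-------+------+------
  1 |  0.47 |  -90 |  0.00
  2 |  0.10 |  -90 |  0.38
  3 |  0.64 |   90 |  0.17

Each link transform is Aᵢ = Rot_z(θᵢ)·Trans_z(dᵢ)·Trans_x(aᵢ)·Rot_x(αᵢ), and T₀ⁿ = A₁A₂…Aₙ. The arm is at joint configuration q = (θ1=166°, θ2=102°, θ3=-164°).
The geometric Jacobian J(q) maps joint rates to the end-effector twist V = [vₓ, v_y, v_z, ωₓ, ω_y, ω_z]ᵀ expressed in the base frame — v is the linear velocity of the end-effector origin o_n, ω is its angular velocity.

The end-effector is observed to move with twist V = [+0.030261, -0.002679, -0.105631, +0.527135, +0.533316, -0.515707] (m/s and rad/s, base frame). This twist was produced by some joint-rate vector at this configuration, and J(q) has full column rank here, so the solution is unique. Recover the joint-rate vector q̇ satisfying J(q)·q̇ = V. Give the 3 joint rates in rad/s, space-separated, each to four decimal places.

-0.5970 -0.6450 0.3910

o_n = [-0.5332, -0.4405, 0.5393]
J₁: ẑ×o_n = [0.4405, -0.5332, 0.0000], ω = ẑ
J2: z=[-0.2419, -0.9703, 0.0000] o=[-0.4560, 0.1137, 0.0000] → [-0.5233, 0.1305, 0.0592, -0.2419, -0.9703, 0.0000]
J3: z=[0.9491, -0.2366, 0.2079] o=[-0.5278, -0.2600, -0.0978] → [-0.1132, -0.6058, -0.1726, 0.9491, -0.2366, 0.2079]
q̇ = J⁺·V = [-0.5970, -0.6450, 0.3910]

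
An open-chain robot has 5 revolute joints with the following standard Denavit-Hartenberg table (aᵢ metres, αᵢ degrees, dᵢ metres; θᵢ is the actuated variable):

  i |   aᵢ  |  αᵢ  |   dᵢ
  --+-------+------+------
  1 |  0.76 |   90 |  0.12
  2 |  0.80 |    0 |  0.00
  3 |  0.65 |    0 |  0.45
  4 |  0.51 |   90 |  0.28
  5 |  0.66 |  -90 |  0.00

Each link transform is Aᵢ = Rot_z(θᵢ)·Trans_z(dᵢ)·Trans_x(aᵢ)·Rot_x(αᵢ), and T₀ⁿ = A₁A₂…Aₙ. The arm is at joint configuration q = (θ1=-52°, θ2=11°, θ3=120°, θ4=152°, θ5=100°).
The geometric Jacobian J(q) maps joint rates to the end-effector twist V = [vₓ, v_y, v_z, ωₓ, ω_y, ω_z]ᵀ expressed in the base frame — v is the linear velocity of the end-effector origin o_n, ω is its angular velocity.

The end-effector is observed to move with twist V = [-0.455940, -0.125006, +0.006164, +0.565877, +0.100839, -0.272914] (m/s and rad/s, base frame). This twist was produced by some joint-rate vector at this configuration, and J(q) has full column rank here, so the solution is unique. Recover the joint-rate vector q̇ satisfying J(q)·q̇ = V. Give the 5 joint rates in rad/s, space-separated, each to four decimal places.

o_n = [-0.3438, -1.8014, 0.3780]
J₁: ẑ×o_n = [1.8014, -0.3438, 0.0000], ω = ẑ
J2: z=[-0.7880, -0.6157, 0.0000] o=[0.4679, -0.5989, 0.1200] → [-0.1588, 0.2033, 0.4478, -0.7880, -0.6157, 0.0000]
J3: z=[-0.7880, -0.6157, 0.0000] o=[0.9514, -1.2177, 0.2726] → [-0.0648, 0.0830, -0.3375, -0.7880, -0.6157, 0.0000]
J4: z=[-0.7880, -0.6157, 0.0000] o=[0.3342, -1.1587, 0.7632] → [0.2372, -0.3036, 0.0889, -0.7880, -0.6157, 0.0000]
J5: z=[-0.5999, 0.7678, -0.2250] o=[0.1842, -1.4215, 0.2663] → [0.0003, 0.1858, 0.6333, -0.5999, 0.7678, -0.2250]
q̇ = J⁺·V = [-0.3350, -0.1660, -0.6700, 0.3280, -0.2760]

-0.3350 -0.1660 -0.6700 0.3280 -0.2760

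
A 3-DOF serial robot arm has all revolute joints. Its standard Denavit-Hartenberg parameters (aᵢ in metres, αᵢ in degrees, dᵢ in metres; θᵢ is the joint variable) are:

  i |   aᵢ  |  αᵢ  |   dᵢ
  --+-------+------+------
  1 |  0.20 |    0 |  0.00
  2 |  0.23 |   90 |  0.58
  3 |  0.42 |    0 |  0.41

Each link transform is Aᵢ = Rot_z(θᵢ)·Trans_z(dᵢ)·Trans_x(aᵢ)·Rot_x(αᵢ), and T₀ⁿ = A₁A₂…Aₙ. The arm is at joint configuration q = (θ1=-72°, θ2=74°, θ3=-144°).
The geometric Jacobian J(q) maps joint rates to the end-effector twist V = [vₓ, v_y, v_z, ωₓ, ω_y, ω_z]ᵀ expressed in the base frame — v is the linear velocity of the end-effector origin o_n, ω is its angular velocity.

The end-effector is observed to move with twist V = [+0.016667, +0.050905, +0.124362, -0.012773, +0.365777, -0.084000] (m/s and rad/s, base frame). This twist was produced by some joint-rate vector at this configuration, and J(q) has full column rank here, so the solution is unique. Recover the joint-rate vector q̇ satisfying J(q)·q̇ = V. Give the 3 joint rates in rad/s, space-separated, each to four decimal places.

0.7450 -0.8290 -0.3660

o_n = [-0.0336, -0.6038, 0.3331]
J₁: ẑ×o_n = [0.6038, -0.0336, 0.0000], ω = ẑ
J2: z=[0.0000, 0.0000, 1.0000] o=[0.0618, -0.1902, 0.0000] → [0.4136, -0.0954, 0.0000, 0.0000, 0.0000, 1.0000]
J3: z=[0.0349, -0.9994, 0.0000] o=[0.2917, -0.1822, 0.5800] → [0.2467, 0.0086, -0.3398, 0.0349, -0.9994, 0.0000]
q̇ = J⁺·V = [0.7450, -0.8290, -0.3660]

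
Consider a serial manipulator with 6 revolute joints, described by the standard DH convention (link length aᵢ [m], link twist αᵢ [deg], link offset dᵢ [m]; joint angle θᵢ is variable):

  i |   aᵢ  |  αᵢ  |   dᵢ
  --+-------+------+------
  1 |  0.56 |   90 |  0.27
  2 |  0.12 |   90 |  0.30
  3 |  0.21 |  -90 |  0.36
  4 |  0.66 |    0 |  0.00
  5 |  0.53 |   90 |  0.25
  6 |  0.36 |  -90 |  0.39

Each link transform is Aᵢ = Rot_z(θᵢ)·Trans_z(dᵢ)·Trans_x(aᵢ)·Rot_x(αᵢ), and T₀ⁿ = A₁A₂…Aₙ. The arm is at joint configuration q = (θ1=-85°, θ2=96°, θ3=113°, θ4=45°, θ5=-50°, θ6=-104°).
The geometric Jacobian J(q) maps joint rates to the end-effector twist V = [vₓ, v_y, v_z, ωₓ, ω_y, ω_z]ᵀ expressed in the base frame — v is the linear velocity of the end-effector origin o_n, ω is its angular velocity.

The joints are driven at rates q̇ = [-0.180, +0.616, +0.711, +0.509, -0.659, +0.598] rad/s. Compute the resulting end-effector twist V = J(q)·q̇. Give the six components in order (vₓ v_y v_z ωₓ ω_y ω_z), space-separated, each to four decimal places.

0.1200 0.2318 -0.4555 -0.5124 -1.3327 0.1142

o_n = [-1.2530, -1.0139, 0.0925]
J₁: ẑ×o_n = [1.0139, -1.2530, 0.0000], ω = ẑ
J2: z=[-0.9962, -0.0872, 0.0000] o=[0.0488, -0.5579, 0.2700] → [0.0155, -0.1768, 0.3408, -0.9962, -0.0872, 0.0000]
J3: z=[0.0867, -0.9907, 0.1045] o=[-0.2511, -0.5715, 0.3893] → [0.3403, -0.0790, -1.0309, 0.0867, -0.9907, 0.1045]
J4: z=[0.3976, -0.0618, -0.9155] o=[-0.4118, -0.9536, 0.3454] → [-0.0396, 0.8706, -0.0760, 0.3976, -0.0618, -0.9155]
J5: z=[0.3976, -0.0618, -0.9155] o=[-0.8785, -0.5476, 0.1152] → [-0.4254, 0.3518, -0.2085, 0.3976, -0.0618, -0.9155]
J6: z=[0.1660, -0.9764, 0.1380] o=[-1.2574, -0.6727, -0.3140] → [-0.3498, -0.0669, -0.0523, 0.1660, -0.9764, 0.1380]
V = J·q̇ = [0.1200, 0.2318, -0.4555, -0.5124, -1.3327, 0.1142]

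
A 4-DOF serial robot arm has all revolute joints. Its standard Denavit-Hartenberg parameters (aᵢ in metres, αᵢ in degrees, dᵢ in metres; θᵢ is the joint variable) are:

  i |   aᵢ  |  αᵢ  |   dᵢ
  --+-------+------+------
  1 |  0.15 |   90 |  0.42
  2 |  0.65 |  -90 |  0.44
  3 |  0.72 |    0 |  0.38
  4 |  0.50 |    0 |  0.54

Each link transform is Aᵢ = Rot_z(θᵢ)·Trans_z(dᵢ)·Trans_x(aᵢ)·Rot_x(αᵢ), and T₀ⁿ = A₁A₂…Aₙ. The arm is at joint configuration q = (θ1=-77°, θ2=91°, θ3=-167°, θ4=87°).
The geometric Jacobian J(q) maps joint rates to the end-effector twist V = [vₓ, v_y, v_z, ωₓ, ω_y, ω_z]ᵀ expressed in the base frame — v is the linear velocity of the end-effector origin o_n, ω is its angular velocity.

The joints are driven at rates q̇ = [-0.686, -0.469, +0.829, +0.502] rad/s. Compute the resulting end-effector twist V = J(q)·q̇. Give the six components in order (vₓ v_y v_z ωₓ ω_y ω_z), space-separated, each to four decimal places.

-0.1090 0.7502 1.2212 0.1576 1.4022 -0.7092

o_n = [-1.2396, 0.5045, 0.4392]
J₁: ẑ×o_n = [-0.5045, -1.2396, 0.0000], ω = ẑ
J2: z=[-0.9744, -0.2250, 0.0000] o=[0.0337, -0.1462, 0.4200] → [-0.0043, 0.0187, -0.9205, -0.9744, -0.2250, 0.0000]
J3: z=[-0.2249, 0.9742, -0.0175] o=[-0.3975, -0.2341, 1.0699] → [-0.6015, -0.1272, 0.6543, -0.2249, 0.9742, -0.0175]
J4: z=[-0.2249, 0.9742, -0.0175] o=[-0.6381, 0.0878, 0.3618] → [0.0827, 0.0279, 0.4923, -0.2249, 0.9742, -0.0175]
V = J·q̇ = [-0.1090, 0.7502, 1.2212, 0.1576, 1.4022, -0.7092]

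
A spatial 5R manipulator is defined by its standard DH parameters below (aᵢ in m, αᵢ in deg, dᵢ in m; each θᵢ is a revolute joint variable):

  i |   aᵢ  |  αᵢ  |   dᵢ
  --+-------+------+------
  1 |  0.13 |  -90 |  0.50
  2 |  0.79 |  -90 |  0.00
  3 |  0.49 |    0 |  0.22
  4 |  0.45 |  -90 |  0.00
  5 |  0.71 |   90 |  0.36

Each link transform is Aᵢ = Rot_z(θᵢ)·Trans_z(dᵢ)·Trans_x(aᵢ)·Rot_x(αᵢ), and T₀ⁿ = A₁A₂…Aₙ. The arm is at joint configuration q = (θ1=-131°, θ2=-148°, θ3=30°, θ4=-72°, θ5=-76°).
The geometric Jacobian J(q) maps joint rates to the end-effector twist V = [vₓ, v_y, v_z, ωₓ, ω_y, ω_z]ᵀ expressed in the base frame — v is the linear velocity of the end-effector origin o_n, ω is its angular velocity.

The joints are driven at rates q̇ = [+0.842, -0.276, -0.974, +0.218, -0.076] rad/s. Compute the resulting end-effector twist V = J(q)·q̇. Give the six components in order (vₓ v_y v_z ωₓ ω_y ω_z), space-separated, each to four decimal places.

o_n = [0.5926, 0.8288, 2.2868]
J₁: ẑ×o_n = [-0.8288, 0.5926, 0.0000], ω = ẑ
J2: z=[0.7547, -0.6561, 0.0000] o=[-0.0853, -0.0981, 0.5000] → [-1.1723, -1.3485, 1.1443, 0.7547, -0.6561, 0.0000]
J3: z=[-0.3477, -0.3999, 0.8480] o=[0.3542, 0.4075, 0.9186] → [-0.9045, 0.6778, -0.0511, -0.3477, -0.3999, 0.8480]
J4: z=[-0.3477, -0.3999, 0.8480] o=[0.3290, 0.7519, 1.3301] → [-0.4479, 0.5562, 0.0787, -0.3477, -0.3999, 0.8480]
J5: z=[-0.1886, 0.9158, 0.3546] o=[0.7423, 0.7683, 1.5073] → [0.6925, 0.0939, 0.1256, -0.1886, 0.9158, 0.3546]
V = J·q̇ = [0.3564, 0.3251, -0.2584, 0.0689, 0.4138, 0.1739]

0.3564 0.3251 -0.2584 0.0689 0.4138 0.1739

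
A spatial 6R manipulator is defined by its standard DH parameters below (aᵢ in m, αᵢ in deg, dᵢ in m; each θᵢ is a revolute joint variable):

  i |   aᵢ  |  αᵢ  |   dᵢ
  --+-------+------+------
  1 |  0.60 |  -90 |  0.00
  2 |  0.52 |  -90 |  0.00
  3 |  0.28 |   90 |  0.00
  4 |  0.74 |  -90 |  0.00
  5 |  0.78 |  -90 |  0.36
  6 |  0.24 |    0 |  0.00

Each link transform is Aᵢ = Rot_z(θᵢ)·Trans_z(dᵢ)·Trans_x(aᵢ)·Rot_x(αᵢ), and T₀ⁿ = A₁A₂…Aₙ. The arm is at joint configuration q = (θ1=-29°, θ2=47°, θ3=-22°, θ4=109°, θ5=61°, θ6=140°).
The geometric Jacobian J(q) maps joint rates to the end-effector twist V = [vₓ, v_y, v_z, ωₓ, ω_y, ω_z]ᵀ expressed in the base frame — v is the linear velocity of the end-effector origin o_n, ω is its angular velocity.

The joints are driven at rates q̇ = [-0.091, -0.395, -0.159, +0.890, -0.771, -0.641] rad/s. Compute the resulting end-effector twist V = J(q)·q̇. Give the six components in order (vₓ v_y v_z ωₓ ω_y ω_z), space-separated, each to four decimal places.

-0.2526 -0.1102 0.4146 0.0835 1.0091 -0.5569

o_n = [-0.0458, -0.6343, -0.9718]
J₁: ẑ×o_n = [0.6343, -0.0458, 0.0000], ω = ẑ
J2: z=[0.4848, 0.8746, 0.0000] o=[0.5248, -0.2909, 0.0000] → [-0.8500, 0.4711, 0.3325, 0.4848, 0.8746, 0.0000]
J3: z=[-0.6397, 0.3546, -0.6820] o=[0.8349, -0.4628, -0.3803] → [-0.3266, 0.2223, 0.4219, -0.6397, 0.3546, -0.6820]
J4: z=[0.2261, 0.9348, 0.2740] o=[1.0407, -0.4569, -0.5702] → [-0.3269, -0.2069, 0.9755, 0.2261, 0.9348, 0.2740]
J5: z=[-0.4864, -0.1354, 0.8632] o=[0.4161, -0.2139, -0.8840] → [0.3747, -0.4414, 0.1419, -0.4864, -0.1354, 0.8632]
J6: z=[0.6286, -0.7404, 0.2381] o=[-0.2324, -0.7762, -0.9205] → [0.0042, 0.0767, 0.2274, 0.6286, -0.7404, 0.2381]
V = J·q̇ = [-0.2526, -0.1102, 0.4146, 0.0835, 1.0091, -0.5569]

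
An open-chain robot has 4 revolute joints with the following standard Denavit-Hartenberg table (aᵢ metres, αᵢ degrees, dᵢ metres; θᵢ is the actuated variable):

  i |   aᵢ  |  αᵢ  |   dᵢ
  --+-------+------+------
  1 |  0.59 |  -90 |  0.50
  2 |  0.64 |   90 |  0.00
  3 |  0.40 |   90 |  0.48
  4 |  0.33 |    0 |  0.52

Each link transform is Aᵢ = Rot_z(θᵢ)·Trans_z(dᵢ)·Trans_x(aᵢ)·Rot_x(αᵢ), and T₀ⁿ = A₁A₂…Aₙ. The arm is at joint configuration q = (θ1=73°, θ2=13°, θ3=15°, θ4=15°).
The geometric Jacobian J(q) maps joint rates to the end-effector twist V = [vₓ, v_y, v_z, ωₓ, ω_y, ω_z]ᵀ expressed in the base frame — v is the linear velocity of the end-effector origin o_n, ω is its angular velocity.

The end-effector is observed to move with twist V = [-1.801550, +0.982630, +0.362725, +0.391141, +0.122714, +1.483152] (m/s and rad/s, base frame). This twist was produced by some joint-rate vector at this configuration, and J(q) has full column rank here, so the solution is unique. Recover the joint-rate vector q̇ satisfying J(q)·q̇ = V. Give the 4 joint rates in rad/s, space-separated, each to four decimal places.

o_n = [0.9306, 1.9621, 0.7205]
J₁: ẑ×o_n = [-1.9621, 0.9306, 0.0000], ω = ẑ
J2: z=[-0.9563, 0.2924, 0.0000] o=[0.1725, 0.5642, 0.5000] → [0.0645, 0.2109, -1.5584, -0.9563, 0.2924, 0.0000]
J3: z=[0.0658, 0.2151, 0.9744] o=[0.3548, 1.1606, 0.3560] → [-0.7025, 0.5370, -0.0711, 0.0658, 0.2151, 0.9744]
J4: z=[0.9975, -0.0412, -0.0582] o=[0.3975, 1.6541, 0.7368] → [0.0186, -0.0148, 0.3291, 0.9975, -0.0412, -0.0582]
q̇ = J⁺·V = [0.5750, -0.2580, 0.9370, 0.0830]

0.5750 -0.2580 0.9370 0.0830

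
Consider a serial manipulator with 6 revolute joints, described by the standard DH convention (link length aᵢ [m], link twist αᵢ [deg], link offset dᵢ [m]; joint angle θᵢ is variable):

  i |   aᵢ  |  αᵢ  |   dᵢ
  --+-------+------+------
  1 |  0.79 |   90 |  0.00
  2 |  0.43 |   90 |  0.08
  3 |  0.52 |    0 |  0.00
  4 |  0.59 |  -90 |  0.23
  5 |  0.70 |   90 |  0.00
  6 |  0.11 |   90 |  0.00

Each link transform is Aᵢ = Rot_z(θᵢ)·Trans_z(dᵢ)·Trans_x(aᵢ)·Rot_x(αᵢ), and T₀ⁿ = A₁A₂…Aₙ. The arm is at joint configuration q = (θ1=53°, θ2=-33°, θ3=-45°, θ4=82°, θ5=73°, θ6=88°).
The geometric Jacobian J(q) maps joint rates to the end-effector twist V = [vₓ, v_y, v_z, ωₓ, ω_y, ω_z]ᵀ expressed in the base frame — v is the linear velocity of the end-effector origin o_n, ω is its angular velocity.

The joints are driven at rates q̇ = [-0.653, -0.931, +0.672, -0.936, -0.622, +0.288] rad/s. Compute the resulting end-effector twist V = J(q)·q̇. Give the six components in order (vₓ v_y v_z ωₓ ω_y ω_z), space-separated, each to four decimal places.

1.4050 -1.0703 -1.8186 -0.6490 1.2357 -0.8259

o_n = [1.5335, 1.5714, -0.3730]
J₁: ẑ×o_n = [-1.5714, 1.5335, 0.0000], ω = ẑ
J2: z=[0.7986, -0.6018, 0.0000] o=[0.4754, 0.6309, 0.0000] → [0.2245, 0.2979, 1.3878, 0.7986, -0.6018, 0.0000]
J3: z=[-0.3278, -0.4350, -0.8387] o=[0.7564, 0.8708, -0.2342] → [0.6479, -0.6972, 0.1084, -0.3278, -0.4350, -0.8387]
J4: z=[-0.3278, -0.4350, -0.8387] o=[0.6483, 1.3384, -0.4345] → [0.1687, -0.7222, 0.3087, -0.3278, -0.4350, -0.8387]
J5: z=[0.3341, -0.8837, 0.3278] o=[1.0943, 1.3402, -0.8840] → [-0.5274, -0.0268, 0.4654, 0.3341, -0.8837, 0.3278]
J6: z=[0.7493, 0.0380, -0.6612] o=[1.4946, 1.6668, -0.4116] → [-0.0616, -0.0547, -0.0729, 0.7493, 0.0380, -0.6612]
V = J·q̇ = [1.4050, -1.0703, -1.8186, -0.6490, 1.2357, -0.8259]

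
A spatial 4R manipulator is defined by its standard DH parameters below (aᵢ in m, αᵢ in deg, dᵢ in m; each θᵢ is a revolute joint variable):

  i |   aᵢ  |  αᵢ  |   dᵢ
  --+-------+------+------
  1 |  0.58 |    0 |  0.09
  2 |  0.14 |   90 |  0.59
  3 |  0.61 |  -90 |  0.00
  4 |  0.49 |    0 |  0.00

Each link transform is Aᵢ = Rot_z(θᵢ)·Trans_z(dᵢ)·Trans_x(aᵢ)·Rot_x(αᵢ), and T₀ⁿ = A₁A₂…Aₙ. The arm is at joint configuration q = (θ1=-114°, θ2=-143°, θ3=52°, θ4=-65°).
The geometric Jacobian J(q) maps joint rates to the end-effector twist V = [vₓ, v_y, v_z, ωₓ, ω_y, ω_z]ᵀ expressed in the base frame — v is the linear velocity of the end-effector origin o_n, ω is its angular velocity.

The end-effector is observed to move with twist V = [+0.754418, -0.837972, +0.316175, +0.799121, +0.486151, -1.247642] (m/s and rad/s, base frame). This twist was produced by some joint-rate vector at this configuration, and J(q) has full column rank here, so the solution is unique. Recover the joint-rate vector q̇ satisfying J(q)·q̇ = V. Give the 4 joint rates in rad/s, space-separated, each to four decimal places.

o_n = [0.0521, 0.1966, 1.3239]
J₁: ẑ×o_n = [-0.1966, 0.0521, 0.0000], ω = ẑ
J2: z=[0.0000, 0.0000, 1.0000] o=[-0.2359, -0.5299, 0.0900] → [-0.7265, 0.2881, 0.0000, 0.0000, 0.0000, 1.0000]
J3: z=[0.9744, 0.2250, 0.0000] o=[-0.2674, -0.3934, 0.6800] → [0.1448, -0.6274, 0.5030, 0.9744, 0.2250, 0.0000]
J4: z=[0.1773, -0.7678, 0.6157] o=[-0.3519, -0.0275, 1.1607] → [-0.2633, 0.2198, 0.3499, 0.1773, -0.7678, 0.6157]
q̇ = J⁺·V = [-0.4000, -0.6180, 0.8880, -0.3730]

-0.4000 -0.6180 0.8880 -0.3730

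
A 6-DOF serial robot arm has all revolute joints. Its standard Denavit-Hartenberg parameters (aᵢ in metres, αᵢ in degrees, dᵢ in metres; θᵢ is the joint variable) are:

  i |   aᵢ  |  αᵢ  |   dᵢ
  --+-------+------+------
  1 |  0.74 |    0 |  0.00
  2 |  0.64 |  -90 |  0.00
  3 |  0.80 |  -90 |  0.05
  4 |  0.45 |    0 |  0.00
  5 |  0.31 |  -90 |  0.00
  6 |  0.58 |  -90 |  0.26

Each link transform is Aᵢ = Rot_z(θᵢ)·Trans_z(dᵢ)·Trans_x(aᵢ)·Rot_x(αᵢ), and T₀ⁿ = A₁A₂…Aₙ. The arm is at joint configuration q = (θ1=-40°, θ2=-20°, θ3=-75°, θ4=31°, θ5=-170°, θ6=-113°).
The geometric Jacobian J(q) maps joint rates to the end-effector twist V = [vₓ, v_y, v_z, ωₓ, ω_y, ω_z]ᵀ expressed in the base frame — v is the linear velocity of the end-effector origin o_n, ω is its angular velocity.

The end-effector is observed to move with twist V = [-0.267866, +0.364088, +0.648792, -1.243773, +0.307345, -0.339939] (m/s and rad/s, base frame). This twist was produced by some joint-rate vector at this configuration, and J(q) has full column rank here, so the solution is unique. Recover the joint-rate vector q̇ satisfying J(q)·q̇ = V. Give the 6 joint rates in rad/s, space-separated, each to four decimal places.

-0.1460 0.0680 -0.3680 -0.8830 0.0930 -0.7360

o_n = [1.3720, -1.7319, 1.1111]
J₁: ẑ×o_n = [1.7319, 1.3720, -0.0000], ω = ẑ
J2: z=[0.0000, 0.0000, 1.0000] o=[0.5669, -0.4757, 0.0000] → [1.2562, 0.8051, -0.0000, 0.0000, 0.0000, 1.0000]
J3: z=[0.8660, 0.5000, 0.0000] o=[0.8869, -1.0299, 0.0000] → [0.5556, -0.9623, -0.8505, 0.8660, 0.5000, 0.0000]
J4: z=[0.4830, -0.8365, -0.2588] o=[1.0337, -1.1842, 0.7727] → [-0.4248, -0.2510, 0.0185, 0.4830, -0.8365, -0.2588]
J5: z=[0.4830, -0.8365, -0.2588] o=[0.8829, -1.3866, 1.1453] → [-0.0608, -0.1101, 0.2424, 0.4830, -0.8365, -0.2588]
J6: z=[0.7385, 0.2303, 0.6337] o=[1.0288, -1.2324, 0.9193] → [0.3606, 0.0759, -0.4479, 0.7385, 0.2303, 0.6337]
q̇ = J⁺·V = [-0.1460, 0.0680, -0.3680, -0.8830, 0.0930, -0.7360]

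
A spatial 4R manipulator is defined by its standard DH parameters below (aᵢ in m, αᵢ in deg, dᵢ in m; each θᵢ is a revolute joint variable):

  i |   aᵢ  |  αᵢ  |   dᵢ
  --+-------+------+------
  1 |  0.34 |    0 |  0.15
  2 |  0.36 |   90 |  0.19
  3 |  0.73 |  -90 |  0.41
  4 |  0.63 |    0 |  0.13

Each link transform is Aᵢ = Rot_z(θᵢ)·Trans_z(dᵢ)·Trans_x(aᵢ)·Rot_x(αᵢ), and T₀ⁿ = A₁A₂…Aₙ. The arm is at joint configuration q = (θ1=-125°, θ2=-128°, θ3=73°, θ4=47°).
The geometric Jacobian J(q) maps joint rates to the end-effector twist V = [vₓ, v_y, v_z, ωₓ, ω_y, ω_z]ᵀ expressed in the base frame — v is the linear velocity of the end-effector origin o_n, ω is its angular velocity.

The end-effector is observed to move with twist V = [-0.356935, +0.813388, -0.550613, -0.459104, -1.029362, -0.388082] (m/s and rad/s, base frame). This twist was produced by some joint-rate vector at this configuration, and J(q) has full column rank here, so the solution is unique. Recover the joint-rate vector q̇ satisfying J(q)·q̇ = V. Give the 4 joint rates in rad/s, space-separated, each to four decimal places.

-0.4490 -0.1990 -0.7400 0.8890

o_n = [-0.4116, 0.2563, 1.4870]
J₁: ẑ×o_n = [-0.2563, -0.4116, 0.0000], ω = ẑ
J2: z=[0.0000, 0.0000, 1.0000] o=[-0.1950, -0.2785, 0.1500] → [-0.5348, -0.2166, 0.0000, 0.0000, 0.0000, 1.0000]
J3: z=[0.9563, 0.2924, 0.0000] o=[-0.3003, 0.0658, 0.3400] → [0.3353, -1.0969, 0.2147, 0.9563, 0.2924, 0.0000]
J4: z=[0.2796, -0.9145, 0.2924] o=[0.0294, 0.3897, 1.0381] → [-0.3715, -0.2544, -0.4406, 0.2796, -0.9145, 0.2924]
q̇ = J⁺·V = [-0.4490, -0.1990, -0.7400, 0.8890]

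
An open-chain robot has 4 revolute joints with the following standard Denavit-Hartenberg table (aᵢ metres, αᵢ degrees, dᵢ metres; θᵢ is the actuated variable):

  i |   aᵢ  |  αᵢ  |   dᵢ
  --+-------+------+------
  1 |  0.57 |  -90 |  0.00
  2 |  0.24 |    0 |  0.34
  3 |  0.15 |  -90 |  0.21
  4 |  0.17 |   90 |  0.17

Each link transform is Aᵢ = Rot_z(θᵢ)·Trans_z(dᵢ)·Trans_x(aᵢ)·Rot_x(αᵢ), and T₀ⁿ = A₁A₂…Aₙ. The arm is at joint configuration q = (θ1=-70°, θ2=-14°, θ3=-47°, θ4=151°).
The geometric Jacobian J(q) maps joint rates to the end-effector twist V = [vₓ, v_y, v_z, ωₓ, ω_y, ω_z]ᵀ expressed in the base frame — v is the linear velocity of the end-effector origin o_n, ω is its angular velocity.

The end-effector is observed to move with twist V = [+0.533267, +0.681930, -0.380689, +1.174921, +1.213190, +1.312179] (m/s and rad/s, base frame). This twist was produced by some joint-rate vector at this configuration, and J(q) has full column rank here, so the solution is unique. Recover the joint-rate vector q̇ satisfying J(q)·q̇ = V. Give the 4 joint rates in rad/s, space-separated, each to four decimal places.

o_n = [0.7651, -0.7348, -0.0232]
J₁: ẑ×o_n = [0.7348, 0.7651, -0.0000], ω = ẑ
J2: z=[0.9397, 0.3420, 0.0000] o=[0.1950, -0.5356, 0.0000] → [-0.0079, 0.0218, -0.3822, 0.9397, 0.3420, 0.0000]
J3: z=[0.9397, 0.3420, 0.0000] o=[0.5941, -0.6382, 0.0581] → [-0.0278, 0.0764, -0.1493, 0.9397, 0.3420, 0.0000]
J4: z=[0.2991, -0.8219, -0.4848] o=[0.8163, -0.6347, 0.1893] → [0.1261, 0.0884, -0.0721, 0.2991, -0.8219, -0.4848]
q̇ = J⁺·V = [0.9030, 0.9220, 0.5970, -0.8440]

0.9030 0.9220 0.5970 -0.8440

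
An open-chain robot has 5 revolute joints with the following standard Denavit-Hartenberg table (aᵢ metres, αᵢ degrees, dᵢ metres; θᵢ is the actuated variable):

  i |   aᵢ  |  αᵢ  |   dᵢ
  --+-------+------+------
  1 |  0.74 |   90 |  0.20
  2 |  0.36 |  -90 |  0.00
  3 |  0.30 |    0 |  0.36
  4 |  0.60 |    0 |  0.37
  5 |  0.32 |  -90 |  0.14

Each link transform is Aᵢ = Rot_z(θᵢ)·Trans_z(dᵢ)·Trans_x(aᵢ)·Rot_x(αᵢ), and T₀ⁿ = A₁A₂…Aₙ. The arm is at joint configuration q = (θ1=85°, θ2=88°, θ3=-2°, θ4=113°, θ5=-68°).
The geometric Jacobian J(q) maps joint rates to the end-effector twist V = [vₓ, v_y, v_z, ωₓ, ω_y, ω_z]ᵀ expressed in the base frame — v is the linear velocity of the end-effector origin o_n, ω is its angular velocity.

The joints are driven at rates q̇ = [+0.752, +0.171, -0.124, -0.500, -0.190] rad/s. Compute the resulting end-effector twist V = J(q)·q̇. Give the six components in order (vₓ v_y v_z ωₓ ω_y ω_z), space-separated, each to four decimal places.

0.1131 -0.6928 0.3809 0.2413 0.7955 0.7236

o_n = [-0.7742, -0.0384, 0.9088]
J₁: ẑ×o_n = [0.0384, -0.7742, 0.0000], ω = ẑ
J2: z=[0.9962, -0.0872, 0.0000] o=[0.0645, 0.7372, 0.2000] → [-0.0618, -0.7061, -0.8458, 0.9962, -0.0872, 0.0000]
J3: z=[-0.0871, -0.9956, 0.0349] o=[0.0656, 0.7497, 0.5598] → [-0.3200, 0.0011, -0.7675, -0.0871, -0.9956, 0.0349]
J4: z=[-0.0871, -0.9956, 0.0349] o=[0.0456, 0.4008, 0.8720] → [-0.0213, -0.0254, -0.7779, -0.0871, -0.9956, 0.0349]
J5: z=[-0.0871, -0.9956, 0.0349] o=[-0.5453, 0.0738, 0.6700] → [-0.2338, 0.0128, -0.2181, -0.0871, -0.9956, 0.0349]
V = J·q̇ = [0.1131, -0.6928, 0.3809, 0.2413, 0.7955, 0.7236]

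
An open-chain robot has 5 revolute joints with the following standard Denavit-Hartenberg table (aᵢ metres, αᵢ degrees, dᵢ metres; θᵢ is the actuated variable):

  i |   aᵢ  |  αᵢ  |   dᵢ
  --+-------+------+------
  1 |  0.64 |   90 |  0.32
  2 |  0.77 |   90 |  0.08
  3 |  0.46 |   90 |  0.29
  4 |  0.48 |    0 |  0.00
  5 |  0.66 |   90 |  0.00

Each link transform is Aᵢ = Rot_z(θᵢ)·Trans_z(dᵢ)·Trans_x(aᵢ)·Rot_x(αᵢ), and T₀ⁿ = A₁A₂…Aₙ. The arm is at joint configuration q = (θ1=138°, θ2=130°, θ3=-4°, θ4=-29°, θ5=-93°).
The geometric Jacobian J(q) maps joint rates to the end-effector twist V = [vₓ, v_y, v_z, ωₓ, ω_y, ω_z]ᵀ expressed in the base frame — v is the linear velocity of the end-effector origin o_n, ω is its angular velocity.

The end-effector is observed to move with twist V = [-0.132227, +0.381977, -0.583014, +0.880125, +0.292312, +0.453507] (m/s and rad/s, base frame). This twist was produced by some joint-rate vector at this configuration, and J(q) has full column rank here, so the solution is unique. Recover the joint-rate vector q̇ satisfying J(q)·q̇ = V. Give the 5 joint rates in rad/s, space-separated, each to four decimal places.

o_n = [0.4596, -0.3559, 0.9920]
J₁: ẑ×o_n = [0.3559, 0.4596, -0.0000], ω = ẑ
J2: z=[0.6691, 0.7431, 0.0000] o=[-0.4756, 0.4282, 0.3200] → [0.4994, -0.4496, -1.2197, 0.6691, 0.7431, 0.0000]
J3: z=[-0.5693, 0.5126, 0.6428] o=[-0.0543, 0.1565, 0.9099] → [0.3715, 0.3771, 0.0283, -0.5693, 0.5126, 0.6428]
J4: z=[-0.7008, -0.7113, -0.0534] o=[-0.0216, 0.0839, 1.4478] → [0.3007, -0.3452, 0.6506, -0.7008, -0.7113, -0.0534]
J5: z=[-0.7008, -0.7113, -0.0534] o=[0.2913, -0.2372, 1.6190] → [0.4397, -0.4484, 0.2029, -0.7008, -0.7113, -0.0534]
q̇ = J⁺·V = [0.7690, 0.0480, -0.5540, -0.7920, 0.0320]

0.7690 0.0480 -0.5540 -0.7920 0.0320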